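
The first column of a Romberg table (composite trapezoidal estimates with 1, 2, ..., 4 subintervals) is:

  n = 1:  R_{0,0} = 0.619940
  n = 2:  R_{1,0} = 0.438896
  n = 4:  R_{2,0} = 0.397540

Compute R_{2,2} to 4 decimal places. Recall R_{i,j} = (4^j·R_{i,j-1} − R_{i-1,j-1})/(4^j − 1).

Richardson extrapolation on the trapezoidal column (denominator 4−1=3):
R_{1,1} = 0.438896 + (0.438896 − 0.619940)/3 = 0.378548
R_{2,1} = 0.397540 + (0.397540 − 0.438896)/3 = 0.383755
R_{2,2} = 0.383755 + (0.383755 − 0.378548)/15 = 0.384102

0.3841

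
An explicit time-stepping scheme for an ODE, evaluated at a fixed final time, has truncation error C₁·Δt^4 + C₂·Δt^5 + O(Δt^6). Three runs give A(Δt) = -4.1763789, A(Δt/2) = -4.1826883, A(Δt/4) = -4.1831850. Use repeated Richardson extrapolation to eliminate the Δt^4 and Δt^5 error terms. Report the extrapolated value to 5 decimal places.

-4.18322

First eliminate the Δt^4 term (factor 2^4 = 16):
  B₁ = (16·(-4.1826883) − (-4.1763789))/15 = -4.1831089
  B₂ = (16·(-4.1831850) − (-4.1826883))/15 = -4.1832181
Then eliminate the Δt^5 term (factor 2^5 = 32):
  (32·(-4.1832181) − (-4.1831089))/31 = -4.1832216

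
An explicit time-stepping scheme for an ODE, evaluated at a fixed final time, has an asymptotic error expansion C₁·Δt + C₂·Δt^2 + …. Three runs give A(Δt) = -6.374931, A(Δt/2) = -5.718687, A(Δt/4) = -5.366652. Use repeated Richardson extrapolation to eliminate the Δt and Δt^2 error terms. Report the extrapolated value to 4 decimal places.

-4.9987

First eliminate the Δt term (factor 2^1 = 2):
  B₁ = (2·(-5.718687) − (-6.374931))/1 = -5.062443
  B₂ = (2·(-5.366652) − (-5.718687))/1 = -5.014617
Then eliminate the Δt^2 term (factor 2^2 = 4):
  (4·(-5.014617) − (-5.062443))/3 = -4.998675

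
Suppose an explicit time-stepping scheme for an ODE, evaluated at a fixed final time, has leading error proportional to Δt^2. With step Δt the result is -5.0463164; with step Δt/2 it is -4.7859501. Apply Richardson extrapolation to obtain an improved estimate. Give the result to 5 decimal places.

The leading error scales as Δt^2; refining by a factor of 2 reduces it by 2^2 = 4.
Extrapolated value = (4·A(Δt/2) − A(Δt)) / (4 − 1)
= (4·(-4.7859501) − (-5.0463164)) / 3
= -14.0974840 / 3 = -4.6991613

-4.69916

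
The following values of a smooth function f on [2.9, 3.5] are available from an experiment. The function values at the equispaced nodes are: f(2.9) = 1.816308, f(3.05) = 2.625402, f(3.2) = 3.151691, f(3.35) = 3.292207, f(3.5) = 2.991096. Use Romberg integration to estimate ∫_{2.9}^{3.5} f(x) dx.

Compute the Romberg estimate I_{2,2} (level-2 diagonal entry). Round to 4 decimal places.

I_{0,0} (trapezoid, 1 panel, h=0.6000): 1.442221
I_{1,0} (trapezoid, 2 panels, h=0.3000): 1.666618
I_{2,0} (trapezoid, 4 panels, h=0.1500): 1.720950
I_{1,1} = 1.666618 + (1.666618 − 1.442221)/3 = 1.741417
I_{2,1} = 1.720950 + (1.720950 − 1.666618)/3 = 1.739061
I_{2,2} = 1.739061 + (1.739061 − 1.741417)/15 = 1.738904

1.7389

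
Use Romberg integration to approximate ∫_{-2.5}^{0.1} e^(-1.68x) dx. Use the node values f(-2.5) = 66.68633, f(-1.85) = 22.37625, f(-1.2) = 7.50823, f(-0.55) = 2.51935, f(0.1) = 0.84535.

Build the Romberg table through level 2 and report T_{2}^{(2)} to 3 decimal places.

T_{0}^{(0)} (trapezoid, 1 panel, h=2.6000): 87.79118
T_{1}^{(0)} (trapezoid, 2 panels, h=1.3000): 53.65629
T_{2}^{(0)} (trapezoid, 4 panels, h=0.6500): 43.01029
T_{1}^{(1)} = 53.65629 + (53.65629 − 87.79118)/3 = 42.27799
T_{2}^{(1)} = 43.01029 + (43.01029 − 53.65629)/3 = 39.46162
T_{2}^{(2)} = 39.46162 + (39.46162 − 42.27799)/15 = 39.27386

39.274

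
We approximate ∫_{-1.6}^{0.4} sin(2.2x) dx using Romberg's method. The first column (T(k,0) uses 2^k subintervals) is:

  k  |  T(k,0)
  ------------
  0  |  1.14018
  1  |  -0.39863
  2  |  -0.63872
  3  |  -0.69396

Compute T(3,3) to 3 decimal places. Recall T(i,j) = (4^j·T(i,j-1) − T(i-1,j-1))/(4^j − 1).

-0.712

Richardson extrapolation on the trapezoidal column (denominator 4−1=3):
T(1,1) = (4·(-0.39863) − 1.14018) / 3 = -0.91157
T(2,1) = -0.63872 + (-0.63872 − (-0.39863))/3 = -0.71875
T(3,1) = (4·(-0.69396) − (-0.63872)) / 3 = -0.71237
T(2,2) = -0.71875 + (-0.71875 − (-0.91157))/15 = -0.70590
T(3,2) = -0.71237 + (-0.71237 − (-0.71875))/15 = -0.71194
T(3,3) = -0.71194 + (-0.71194 − (-0.70590))/63 = -0.71204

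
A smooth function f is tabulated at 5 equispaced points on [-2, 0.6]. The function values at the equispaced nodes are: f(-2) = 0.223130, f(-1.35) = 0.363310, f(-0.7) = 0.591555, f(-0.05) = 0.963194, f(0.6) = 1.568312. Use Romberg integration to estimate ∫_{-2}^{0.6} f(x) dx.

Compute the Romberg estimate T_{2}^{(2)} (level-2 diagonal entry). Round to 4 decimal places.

T_{0}^{(0)} (trapezoid, 1 panel, h=2.6000): 2.328875
T_{1}^{(0)} (trapezoid, 2 panels, h=1.3000): 1.933459
T_{2}^{(0)} (trapezoid, 4 panels, h=0.6500): 1.828957
T_{1}^{(1)} = 1.933459 + (1.933459 − 2.328875)/3 = 1.801654
T_{2}^{(1)} = 1.828957 + (1.828957 − 1.933459)/3 = 1.794123
T_{2}^{(2)} = 1.794123 + (1.794123 − 1.801654)/15 = 1.793621

1.7936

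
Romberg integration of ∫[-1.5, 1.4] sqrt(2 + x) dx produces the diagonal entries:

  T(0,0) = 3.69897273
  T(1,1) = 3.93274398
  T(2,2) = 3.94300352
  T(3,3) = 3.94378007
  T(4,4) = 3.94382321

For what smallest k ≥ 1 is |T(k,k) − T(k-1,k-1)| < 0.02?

k = 2

|T(1,1) − T(0,0)| = 0.23377125 ≥ 0.02
|T(2,2) − T(1,1)| = 0.01025954 < 0.02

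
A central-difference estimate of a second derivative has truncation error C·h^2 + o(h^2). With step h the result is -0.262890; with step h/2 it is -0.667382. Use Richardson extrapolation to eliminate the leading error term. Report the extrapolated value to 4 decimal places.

-0.8022

Extrapolated value = (4·A(h/2) − A(h)) / (4 − 1)
= (4·(-0.667382) − (-0.262890)) / 3
= -2.406638 / 3 = -0.802213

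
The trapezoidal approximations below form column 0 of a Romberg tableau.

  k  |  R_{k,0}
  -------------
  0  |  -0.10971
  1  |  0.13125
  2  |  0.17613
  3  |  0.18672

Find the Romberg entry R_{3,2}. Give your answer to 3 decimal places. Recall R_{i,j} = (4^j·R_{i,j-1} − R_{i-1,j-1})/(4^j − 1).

0.190

Richardson extrapolation on the trapezoidal column (denominator 4−1=3):
R_{2,1} = 0.17613 + (0.17613 − 0.13125)/3 = 0.19109
R_{3,1} = 0.18672 + (0.18672 − 0.17613)/3 = 0.19025
R_{3,2} = (16·0.19025 − 0.19109) / 15 = 0.19019
(Column j=1 coincides with Simpson's rule on the same nodes.)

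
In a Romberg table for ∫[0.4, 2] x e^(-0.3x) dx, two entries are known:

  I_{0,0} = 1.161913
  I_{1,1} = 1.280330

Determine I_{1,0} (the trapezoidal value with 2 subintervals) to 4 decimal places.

From I_{1,1} = (4·I_{1,0} − I_{0,0})/3, solve for I_{1,0}:
4·I_{1,0} = 3·1.280330 + 1.161913 = 5.002903
I_{1,0} = 1.250726

1.2507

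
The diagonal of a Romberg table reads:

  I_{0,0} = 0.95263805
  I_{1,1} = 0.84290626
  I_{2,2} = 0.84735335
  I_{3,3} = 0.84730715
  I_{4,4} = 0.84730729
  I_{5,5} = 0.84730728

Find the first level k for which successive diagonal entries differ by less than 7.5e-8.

k = 5

|I_{1,1} − I_{0,0}| = 0.10973179 ≥ 7.5e-8
|I_{2,2} − I_{1,1}| = 0.00444709 ≥ 7.5e-8
|I_{3,3} − I_{2,2}| = 0.00004620 ≥ 7.5e-8
|I_{4,4} − I_{3,3}| = 0.00000014 ≥ 7.5e-8
|I_{5,5} − I_{4,4}| = 0.00000001 < 7.5e-8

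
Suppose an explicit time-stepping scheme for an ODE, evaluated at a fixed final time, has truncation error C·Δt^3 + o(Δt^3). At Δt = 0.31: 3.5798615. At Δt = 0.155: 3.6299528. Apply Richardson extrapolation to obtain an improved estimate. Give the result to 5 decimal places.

The leading error scales as Δt^3; refining by a factor of 2 reduces it by 2^3 = 8.
Extrapolated value = (8·A(Δt/2) − A(Δt)) / (8 − 1)
= (8·3.6299528 − 3.5798615) / 7
= 25.4597609 / 7 = 3.6371087

3.63711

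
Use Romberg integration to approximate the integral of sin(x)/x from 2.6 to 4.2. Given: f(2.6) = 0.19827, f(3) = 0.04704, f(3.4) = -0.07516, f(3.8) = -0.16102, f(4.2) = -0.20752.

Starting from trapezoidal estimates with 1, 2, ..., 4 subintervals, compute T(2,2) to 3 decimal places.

-0.082

T(0,0) (trapezoid, 1 panel, h=1.6000): -0.00740
T(1,0) (trapezoid, 2 panels, h=0.8000): -0.06383
T(2,0) (trapezoid, 4 panels, h=0.4000): -0.07751
T(1,1) = -0.06383 + (-0.06383 − (-0.00740))/3 = -0.08264
T(2,1) = -0.07751 + (-0.07751 − (-0.06383))/3 = -0.08207
T(2,2) = -0.08207 + (-0.08207 − (-0.08264))/15 = -0.08203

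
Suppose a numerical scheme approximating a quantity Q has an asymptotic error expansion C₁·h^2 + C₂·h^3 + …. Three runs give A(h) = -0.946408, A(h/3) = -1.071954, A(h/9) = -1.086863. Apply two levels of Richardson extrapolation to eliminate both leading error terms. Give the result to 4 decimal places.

-1.0888

First eliminate the h^2 term (factor 3^2 = 9):
  B₁ = (9·(-1.071954) − (-0.946408))/8 = -1.087647
  B₂ = (9·(-1.086863) − (-1.071954))/8 = -1.088727
Then eliminate the h^3 term (factor 3^3 = 27):
  (27·(-1.088727) − (-1.087647))/26 = -1.088769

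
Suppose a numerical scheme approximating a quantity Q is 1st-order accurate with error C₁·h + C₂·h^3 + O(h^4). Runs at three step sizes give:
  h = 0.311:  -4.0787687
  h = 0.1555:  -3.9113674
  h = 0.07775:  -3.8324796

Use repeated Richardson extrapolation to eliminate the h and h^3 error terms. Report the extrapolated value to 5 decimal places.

-3.75497

First eliminate the h term (factor 2^1 = 2):
  B₁ = (2·(-3.9113674) − (-4.0787687))/1 = -3.7439661
  B₂ = (2·(-3.8324796) − (-3.9113674))/1 = -3.7535918
Then eliminate the h^3 term (factor 2^3 = 8):
  (8·(-3.7535918) − (-3.7439661))/7 = -3.7549669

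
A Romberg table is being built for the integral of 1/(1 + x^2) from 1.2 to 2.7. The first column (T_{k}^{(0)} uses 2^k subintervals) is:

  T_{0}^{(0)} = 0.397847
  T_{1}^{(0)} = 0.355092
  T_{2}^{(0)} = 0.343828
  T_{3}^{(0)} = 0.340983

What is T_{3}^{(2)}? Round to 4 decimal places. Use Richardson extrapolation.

Richardson extrapolation on the trapezoidal column (denominator 4−1=3):
T_{2}^{(1)} = 0.343828 + (0.343828 − 0.355092)/3 = 0.340073
T_{3}^{(1)} = (4·0.340983 − 0.343828) / 3 = 0.340035
T_{3}^{(2)} = (16·0.340035 − 0.340073) / 15 = 0.340032
(Column j=1 coincides with Simpson's rule on the same nodes.)

0.3400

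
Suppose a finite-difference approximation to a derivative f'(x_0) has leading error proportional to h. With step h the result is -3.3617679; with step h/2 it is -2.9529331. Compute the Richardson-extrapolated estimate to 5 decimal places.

-2.54410

The leading error scales as h; refining by a factor of 2 reduces it by 2^1 = 2.
Extrapolated value = (2·A(h/2) − A(h)) / (2 − 1)
= (2·(-2.9529331) − (-3.3617679)) / 1
= -2.5440983 / 1 = -2.5440983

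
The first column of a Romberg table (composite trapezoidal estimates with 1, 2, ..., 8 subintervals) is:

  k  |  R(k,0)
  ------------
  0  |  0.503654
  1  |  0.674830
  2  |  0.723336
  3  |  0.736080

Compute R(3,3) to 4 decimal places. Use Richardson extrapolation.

Richardson extrapolation on the trapezoidal column (denominator 4−1=3):
R(1,1) = (4·0.674830 − 0.503654) / 3 = 0.731889
R(2,1) = 0.723336 + (0.723336 − 0.674830)/3 = 0.739505
R(3,1) = 0.736080 + (0.736080 − 0.723336)/3 = 0.740328
R(2,2) = 0.739505 + (0.739505 − 0.731889)/15 = 0.740013
R(3,2) = 0.740328 + (0.740328 − 0.739505)/15 = 0.740383
R(3,3) = 0.740383 + (0.740383 − 0.740013)/63 = 0.740389

0.7404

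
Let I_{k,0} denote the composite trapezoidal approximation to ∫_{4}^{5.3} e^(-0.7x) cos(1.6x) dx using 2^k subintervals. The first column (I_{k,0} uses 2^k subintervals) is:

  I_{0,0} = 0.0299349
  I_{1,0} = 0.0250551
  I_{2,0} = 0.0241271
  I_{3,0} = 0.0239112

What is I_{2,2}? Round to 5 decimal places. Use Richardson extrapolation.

0.02384

Richardson extrapolation on the trapezoidal column (denominator 4−1=3):
I_{1,1} = 0.0250551 + (0.0250551 − 0.0299349)/3 = 0.0234285
I_{2,1} = (4·0.0241271 − 0.0250551) / 3 = 0.0238178
I_{2,2} = (16·0.0238178 − 0.0234285) / 15 = 0.0238438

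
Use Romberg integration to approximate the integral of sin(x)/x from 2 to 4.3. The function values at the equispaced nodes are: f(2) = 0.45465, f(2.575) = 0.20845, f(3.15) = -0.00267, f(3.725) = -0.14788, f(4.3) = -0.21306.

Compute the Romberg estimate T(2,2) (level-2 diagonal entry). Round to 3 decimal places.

T(0,0) (trapezoid, 1 panel, h=2.3000): 0.27783
T(1,0) (trapezoid, 2 panels, h=1.1500): 0.13584
T(2,0) (trapezoid, 4 panels, h=0.5750): 0.10275
T(1,1) = 0.13584 + (0.13584 − 0.27783)/3 = 0.08851
T(2,1) = 0.10275 + (0.10275 − 0.13584)/3 = 0.09172
T(2,2) = 0.09172 + (0.09172 − 0.08851)/15 = 0.09193

0.092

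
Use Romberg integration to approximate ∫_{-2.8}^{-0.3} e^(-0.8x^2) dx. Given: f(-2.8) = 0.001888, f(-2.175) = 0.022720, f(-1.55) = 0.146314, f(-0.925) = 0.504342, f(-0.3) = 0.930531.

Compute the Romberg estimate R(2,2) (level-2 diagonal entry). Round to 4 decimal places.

R(0,0) (trapezoid, 1 panel, h=2.5000): 1.165524
R(1,0) (trapezoid, 2 panels, h=1.2500): 0.765654
R(2,0) (trapezoid, 4 panels, h=0.6250): 0.712241
R(1,1) = 0.765654 + (0.765654 − 1.165524)/3 = 0.632364
R(2,1) = 0.712241 + (0.712241 − 0.765654)/3 = 0.694437
R(2,2) = 0.694437 + (0.694437 − 0.632364)/15 = 0.698575

0.6986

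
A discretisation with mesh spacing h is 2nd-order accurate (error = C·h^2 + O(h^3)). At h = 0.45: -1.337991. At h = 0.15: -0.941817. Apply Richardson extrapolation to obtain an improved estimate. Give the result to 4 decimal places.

-0.8923

The leading error scales as h^2; refining by a factor of 3 reduces it by 3^2 = 9.
Extrapolated value = (9·A(h/3) − A(h)) / (9 − 1)
= (9·(-0.941817) − (-1.337991)) / 8
= -7.138362 / 8 = -0.892295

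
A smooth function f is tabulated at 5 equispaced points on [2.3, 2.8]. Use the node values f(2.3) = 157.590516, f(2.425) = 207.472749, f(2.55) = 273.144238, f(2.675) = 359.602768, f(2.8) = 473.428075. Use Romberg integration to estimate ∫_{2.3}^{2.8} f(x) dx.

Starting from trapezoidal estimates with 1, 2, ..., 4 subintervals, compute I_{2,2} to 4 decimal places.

143.5627

I_{0,0} (trapezoid, 1 panel, h=0.5000): 157.754648
I_{1,0} (trapezoid, 2 panels, h=0.2500): 147.163383
I_{2,0} (trapezoid, 4 panels, h=0.1250): 144.466131
I_{1,1} = 147.163383 + (147.163383 − 157.754648)/3 = 143.632961
I_{2,1} = 144.466131 + (144.466131 − 147.163383)/3 = 143.567047
I_{2,2} = 143.567047 + (143.567047 − 143.632961)/15 = 143.562653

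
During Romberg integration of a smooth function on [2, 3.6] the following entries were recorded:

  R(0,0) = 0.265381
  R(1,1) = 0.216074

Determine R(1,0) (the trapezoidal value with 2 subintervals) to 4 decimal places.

From R(1,1) = (4·R(1,0) − R(0,0))/3, solve for R(1,0):
4·R(1,0) = 3·0.216074 + 0.265381 = 0.913603
R(1,0) = 0.228401

0.2284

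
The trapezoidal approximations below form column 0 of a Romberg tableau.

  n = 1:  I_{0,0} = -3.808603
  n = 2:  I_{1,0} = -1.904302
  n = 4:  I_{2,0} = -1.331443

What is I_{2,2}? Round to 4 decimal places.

-1.1319

Richardson extrapolation on the trapezoidal column (denominator 4−1=3):
I_{1,1} = -1.904302 + (-1.904302 − (-3.808603))/3 = -1.269535
I_{2,1} = (4·(-1.331443) − (-1.904302)) / 3 = -1.140490
I_{2,2} = (16·(-1.140490) − (-1.269535)) / 15 = -1.131887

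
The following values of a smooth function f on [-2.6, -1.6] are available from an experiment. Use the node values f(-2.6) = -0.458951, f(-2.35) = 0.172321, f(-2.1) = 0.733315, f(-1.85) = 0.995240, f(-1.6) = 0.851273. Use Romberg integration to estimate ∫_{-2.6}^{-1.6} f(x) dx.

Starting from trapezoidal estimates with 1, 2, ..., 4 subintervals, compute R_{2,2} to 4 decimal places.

R_{0,0} (trapezoid, 1 panel, h=1.0000): 0.196161
R_{1,0} (trapezoid, 2 panels, h=0.5000): 0.464738
R_{2,0} (trapezoid, 4 panels, h=0.2500): 0.524259
R_{1,1} = 0.464738 + (0.464738 − 0.196161)/3 = 0.554264
R_{2,1} = 0.524259 + (0.524259 − 0.464738)/3 = 0.544099
R_{2,2} = 0.544099 + (0.544099 − 0.554264)/15 = 0.543421

0.5434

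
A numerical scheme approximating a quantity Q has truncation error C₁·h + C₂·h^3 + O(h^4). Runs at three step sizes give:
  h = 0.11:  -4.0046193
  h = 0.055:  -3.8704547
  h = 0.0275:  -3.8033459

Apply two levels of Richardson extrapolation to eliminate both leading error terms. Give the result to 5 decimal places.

-3.73623

First eliminate the h term (factor 2^1 = 2):
  B₁ = (2·(-3.8704547) − (-4.0046193))/1 = -3.7362901
  B₂ = (2·(-3.8033459) − (-3.8704547))/1 = -3.7362371
Then eliminate the h^3 term (factor 2^3 = 8):
  (8·(-3.7362371) − (-3.7362901))/7 = -3.7362295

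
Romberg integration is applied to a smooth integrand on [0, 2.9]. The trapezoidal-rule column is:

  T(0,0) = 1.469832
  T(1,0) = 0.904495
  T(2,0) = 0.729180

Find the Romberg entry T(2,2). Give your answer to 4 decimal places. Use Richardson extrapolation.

0.6677

Richardson extrapolation on the trapezoidal column (denominator 4−1=3):
T(1,1) = (4·0.904495 − 1.469832) / 3 = 0.716049
T(2,1) = 0.729180 + (0.729180 − 0.904495)/3 = 0.670742
T(2,2) = 0.670742 + (0.670742 − 0.716049)/15 = 0.667722
(Column j=1 coincides with Simpson's rule on the same nodes.)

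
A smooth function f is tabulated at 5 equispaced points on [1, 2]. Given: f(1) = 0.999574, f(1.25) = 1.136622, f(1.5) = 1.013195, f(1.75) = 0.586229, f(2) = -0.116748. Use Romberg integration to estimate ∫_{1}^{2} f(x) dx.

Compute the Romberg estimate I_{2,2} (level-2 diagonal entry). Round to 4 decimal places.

I_{0,0} (trapezoid, 1 panel, h=1.0000): 0.441413
I_{1,0} (trapezoid, 2 panels, h=0.5000): 0.727304
I_{2,0} (trapezoid, 4 panels, h=0.2500): 0.794365
I_{1,1} = 0.727304 + (0.727304 − 0.441413)/3 = 0.822601
I_{2,1} = 0.794365 + (0.794365 − 0.727304)/3 = 0.816719
I_{2,2} = 0.816719 + (0.816719 − 0.822601)/15 = 0.816327

0.8163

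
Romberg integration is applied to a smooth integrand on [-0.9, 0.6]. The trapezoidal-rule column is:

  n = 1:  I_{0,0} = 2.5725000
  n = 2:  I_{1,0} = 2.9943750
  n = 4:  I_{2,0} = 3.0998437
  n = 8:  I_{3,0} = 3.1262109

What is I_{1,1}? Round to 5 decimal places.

3.13500

Richardson extrapolation on the trapezoidal column (denominator 4−1=3):
I_{1,1} = 2.9943750 + (2.9943750 − 2.5725000)/3 = 3.1350000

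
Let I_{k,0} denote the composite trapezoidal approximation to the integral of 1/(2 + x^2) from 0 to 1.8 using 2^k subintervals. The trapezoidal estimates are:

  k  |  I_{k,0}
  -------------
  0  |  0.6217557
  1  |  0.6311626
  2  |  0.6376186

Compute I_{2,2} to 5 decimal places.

Richardson extrapolation on the trapezoidal column (denominator 4−1=3):
I_{1,1} = (4·0.6311626 − 0.6217557) / 3 = 0.6342982
I_{2,1} = 0.6376186 + (0.6376186 − 0.6311626)/3 = 0.6397706
I_{2,2} = 0.6397706 + (0.6397706 − 0.6342982)/15 = 0.6401354
(Column j=1 coincides with Simpson's rule on the same nodes.)

0.64014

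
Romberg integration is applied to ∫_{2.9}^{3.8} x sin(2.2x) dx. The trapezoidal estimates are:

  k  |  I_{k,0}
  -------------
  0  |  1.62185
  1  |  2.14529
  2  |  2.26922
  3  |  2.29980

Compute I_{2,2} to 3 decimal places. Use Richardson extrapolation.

2.310

I_{1,1} = 2.14529 + (2.14529 − 1.62185)/3 = 2.31977
I_{2,1} = (4·2.26922 − 2.14529) / 3 = 2.31053
I_{2,2} = 2.31053 + (2.31053 − 2.31977)/15 = 2.30991
(Column j=1 coincides with Simpson's rule on the same nodes.)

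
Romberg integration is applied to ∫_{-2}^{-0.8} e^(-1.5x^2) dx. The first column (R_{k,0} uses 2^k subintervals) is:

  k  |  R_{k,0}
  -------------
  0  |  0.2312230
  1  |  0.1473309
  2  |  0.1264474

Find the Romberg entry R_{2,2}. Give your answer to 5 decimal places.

0.11949

Richardson extrapolation on the trapezoidal column (denominator 4−1=3):
R_{1,1} = 0.1473309 + (0.1473309 − 0.2312230)/3 = 0.1193669
R_{2,1} = 0.1264474 + (0.1264474 − 0.1473309)/3 = 0.1194862
R_{2,2} = 0.1194862 + (0.1194862 − 0.1193669)/15 = 0.1194942
(Column j=1 coincides with Simpson's rule on the same nodes.)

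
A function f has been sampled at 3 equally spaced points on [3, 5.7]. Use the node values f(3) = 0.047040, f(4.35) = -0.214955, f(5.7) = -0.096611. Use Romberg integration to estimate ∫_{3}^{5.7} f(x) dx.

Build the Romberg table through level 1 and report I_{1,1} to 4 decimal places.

-0.4092

I_{0,0} (trapezoid, 1 panel, h=2.7000): -0.066921
I_{1,0} (trapezoid, 2 panels, h=1.3500): -0.323650
I_{1,1} = -0.323650 + (-0.323650 − (-0.066921))/3 = -0.409226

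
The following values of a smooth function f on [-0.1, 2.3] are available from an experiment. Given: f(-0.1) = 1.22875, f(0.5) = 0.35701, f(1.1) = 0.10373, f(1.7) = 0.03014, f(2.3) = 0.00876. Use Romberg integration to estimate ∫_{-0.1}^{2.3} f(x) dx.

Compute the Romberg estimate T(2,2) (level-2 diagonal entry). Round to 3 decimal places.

0.595

T(0,0) (trapezoid, 1 panel, h=2.4000): 1.48501
T(1,0) (trapezoid, 2 panels, h=1.2000): 0.86698
T(2,0) (trapezoid, 4 panels, h=0.6000): 0.66578
T(1,1) = 0.86698 + (0.86698 − 1.48501)/3 = 0.66097
T(2,1) = 0.66578 + (0.66578 − 0.86698)/3 = 0.59871
T(2,2) = 0.59871 + (0.59871 − 0.66097)/15 = 0.59456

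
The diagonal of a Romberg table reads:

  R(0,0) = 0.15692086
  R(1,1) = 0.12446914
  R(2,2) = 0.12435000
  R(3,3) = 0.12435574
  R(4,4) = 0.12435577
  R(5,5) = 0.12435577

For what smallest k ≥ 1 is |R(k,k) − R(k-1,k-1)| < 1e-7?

k = 4

|R(1,1) − R(0,0)| = 0.03245172 ≥ 1e-7
|R(2,2) − R(1,1)| = 0.00011914 ≥ 1e-7
|R(3,3) − R(2,2)| = 0.00000574 ≥ 1e-7
|R(4,4) − R(3,3)| = 0.00000003 < 1e-7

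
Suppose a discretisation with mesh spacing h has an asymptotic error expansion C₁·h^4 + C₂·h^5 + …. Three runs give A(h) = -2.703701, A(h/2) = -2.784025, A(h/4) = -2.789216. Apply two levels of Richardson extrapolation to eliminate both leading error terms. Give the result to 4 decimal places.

-2.7896

First eliminate the h^4 term (factor 2^4 = 16):
  B₁ = (16·(-2.784025) − (-2.703701))/15 = -2.789380
  B₂ = (16·(-2.789216) − (-2.784025))/15 = -2.789562
Then eliminate the h^5 term (factor 2^5 = 32):
  (32·(-2.789562) − (-2.789380))/31 = -2.789568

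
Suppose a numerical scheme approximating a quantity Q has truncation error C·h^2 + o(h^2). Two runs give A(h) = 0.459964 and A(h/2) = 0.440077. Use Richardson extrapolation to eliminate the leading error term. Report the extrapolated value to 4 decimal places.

The leading error scales as h^2; refining by a factor of 2 reduces it by 2^2 = 4.
Extrapolated value = (4·A(h/2) − A(h)) / (4 − 1)
= (4·0.440077 − 0.459964) / 3
= 1.300344 / 3 = 0.433448

0.4334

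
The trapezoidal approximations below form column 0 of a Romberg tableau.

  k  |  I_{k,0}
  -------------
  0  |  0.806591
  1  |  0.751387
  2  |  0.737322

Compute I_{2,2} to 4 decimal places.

0.7326

Richardson extrapolation on the trapezoidal column (denominator 4−1=3):
I_{1,1} = 0.751387 + (0.751387 − 0.806591)/3 = 0.732986
I_{2,1} = 0.737322 + (0.737322 − 0.751387)/3 = 0.732634
I_{2,2} = 0.732634 + (0.732634 − 0.732986)/15 = 0.732611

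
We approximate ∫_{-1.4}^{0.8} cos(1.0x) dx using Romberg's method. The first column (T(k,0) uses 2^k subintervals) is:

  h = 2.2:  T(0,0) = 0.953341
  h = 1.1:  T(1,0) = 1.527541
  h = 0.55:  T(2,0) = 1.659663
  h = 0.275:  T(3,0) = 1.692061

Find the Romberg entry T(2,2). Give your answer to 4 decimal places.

1.7027

Richardson extrapolation on the trapezoidal column (denominator 4−1=3):
T(1,1) = 1.527541 + (1.527541 − 0.953341)/3 = 1.718941
T(2,1) = (4·1.659663 − 1.527541) / 3 = 1.703704
T(2,2) = (16·1.703704 − 1.718941) / 15 = 1.702688
(Column j=1 coincides with Simpson's rule on the same nodes.)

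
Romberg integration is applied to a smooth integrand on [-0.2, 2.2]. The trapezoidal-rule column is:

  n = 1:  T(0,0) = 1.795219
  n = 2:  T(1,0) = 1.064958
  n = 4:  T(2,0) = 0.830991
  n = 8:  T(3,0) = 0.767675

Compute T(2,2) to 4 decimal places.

0.7484

Richardson extrapolation on the trapezoidal column (denominator 4−1=3):
T(1,1) = (4·1.064958 − 1.795219) / 3 = 0.821538
T(2,1) = 0.830991 + (0.830991 − 1.064958)/3 = 0.753002
T(2,2) = (16·0.753002 − 0.821538) / 15 = 0.748433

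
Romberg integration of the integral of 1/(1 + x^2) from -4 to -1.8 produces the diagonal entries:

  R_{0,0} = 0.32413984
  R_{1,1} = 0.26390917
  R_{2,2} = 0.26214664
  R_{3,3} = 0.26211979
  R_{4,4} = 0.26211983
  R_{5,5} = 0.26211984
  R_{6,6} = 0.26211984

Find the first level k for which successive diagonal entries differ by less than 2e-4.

|R_{1,1} − R_{0,0}| = 0.06023067 ≥ 2e-4
|R_{2,2} − R_{1,1}| = 0.00176253 ≥ 2e-4
|R_{3,3} − R_{2,2}| = 0.00002685 < 2e-4

k = 3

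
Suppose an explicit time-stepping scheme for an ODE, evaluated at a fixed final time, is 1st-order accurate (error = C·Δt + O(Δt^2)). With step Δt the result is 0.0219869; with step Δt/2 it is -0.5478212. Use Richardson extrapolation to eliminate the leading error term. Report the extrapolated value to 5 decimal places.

The leading error scales as Δt; refining by a factor of 2 reduces it by 2^1 = 2.
Extrapolated value = (2·A(Δt/2) − A(Δt)) / (2 − 1)
= (2·(-0.5478212) − 0.0219869) / 1
= -1.1176293 / 1 = -1.1176293

-1.11763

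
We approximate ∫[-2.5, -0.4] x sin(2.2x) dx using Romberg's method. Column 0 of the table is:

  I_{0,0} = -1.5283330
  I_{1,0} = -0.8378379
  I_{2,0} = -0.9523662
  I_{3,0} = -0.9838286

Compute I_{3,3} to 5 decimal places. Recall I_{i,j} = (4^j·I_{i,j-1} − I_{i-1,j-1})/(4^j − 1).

-0.99423

Richardson extrapolation on the trapezoidal column (denominator 4−1=3):
I_{1,1} = -0.8378379 + (-0.8378379 − (-1.5283330))/3 = -0.6076729
I_{2,1} = -0.9523662 + (-0.9523662 − (-0.8378379))/3 = -0.9905423
I_{3,1} = -0.9838286 + (-0.9838286 − (-0.9523662))/3 = -0.9943161
I_{2,2} = (16·(-0.9905423) − (-0.6076729)) / 15 = -1.0160669
I_{3,2} = (16·(-0.9943161) − (-0.9905423)) / 15 = -0.9945677
I_{3,3} = (64·(-0.9945677) − (-1.0160669)) / 63 = -0.9942264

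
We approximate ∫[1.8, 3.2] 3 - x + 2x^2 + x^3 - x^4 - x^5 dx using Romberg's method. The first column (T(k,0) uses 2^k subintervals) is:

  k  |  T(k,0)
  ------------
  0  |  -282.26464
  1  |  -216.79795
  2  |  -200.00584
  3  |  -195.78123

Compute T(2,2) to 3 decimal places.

-194.371

Richardson extrapolation on the trapezoidal column (denominator 4−1=3):
T(1,1) = -216.79795 + (-216.79795 − (-282.26464))/3 = -194.97572
T(2,1) = (4·(-200.00584) − (-216.79795)) / 3 = -194.40847
T(2,2) = (16·(-194.40847) − (-194.97572)) / 15 = -194.37065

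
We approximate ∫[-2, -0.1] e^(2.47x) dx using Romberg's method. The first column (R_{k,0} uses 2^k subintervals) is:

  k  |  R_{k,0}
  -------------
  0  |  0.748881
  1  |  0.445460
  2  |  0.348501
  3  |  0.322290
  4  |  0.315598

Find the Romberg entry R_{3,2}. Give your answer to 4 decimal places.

0.3134

Richardson extrapolation on the trapezoidal column (denominator 4−1=3):
R_{2,1} = (4·0.348501 − 0.445460) / 3 = 0.316181
R_{3,1} = 0.322290 + (0.322290 − 0.348501)/3 = 0.313553
R_{3,2} = (16·0.313553 − 0.316181) / 15 = 0.313378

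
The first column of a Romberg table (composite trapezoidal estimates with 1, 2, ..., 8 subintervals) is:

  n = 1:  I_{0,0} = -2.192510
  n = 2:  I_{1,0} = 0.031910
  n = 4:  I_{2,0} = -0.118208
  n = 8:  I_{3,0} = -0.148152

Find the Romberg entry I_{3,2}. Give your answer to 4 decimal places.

-0.1575

I_{2,1} = (4·(-0.118208) − 0.031910) / 3 = -0.168247
I_{3,1} = (4·(-0.148152) − (-0.118208)) / 3 = -0.158133
I_{3,2} = (16·(-0.158133) − (-0.168247)) / 15 = -0.157459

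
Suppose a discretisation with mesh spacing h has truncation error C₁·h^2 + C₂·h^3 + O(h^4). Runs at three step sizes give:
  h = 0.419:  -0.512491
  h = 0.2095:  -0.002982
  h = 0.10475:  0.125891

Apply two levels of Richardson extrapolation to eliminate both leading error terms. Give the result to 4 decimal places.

0.1691

First eliminate the h^2 term (factor 2^2 = 4):
  B₁ = (4·(-0.002982) − (-0.512491))/3 = 0.166854
  B₂ = (4·0.125891 − (-0.002982))/3 = 0.168849
Then eliminate the h^3 term (factor 2^3 = 8):
  (8·0.168849 − 0.166854)/7 = 0.169134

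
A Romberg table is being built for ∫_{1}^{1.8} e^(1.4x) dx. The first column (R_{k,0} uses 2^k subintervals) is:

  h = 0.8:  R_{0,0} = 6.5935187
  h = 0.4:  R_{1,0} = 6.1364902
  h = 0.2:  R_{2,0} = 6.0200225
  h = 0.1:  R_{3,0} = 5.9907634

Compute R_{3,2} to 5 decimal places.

5.98100

Richardson extrapolation on the trapezoidal column (denominator 4−1=3):
R_{2,1} = (4·6.0200225 − 6.1364902) / 3 = 5.9811999
R_{3,1} = (4·5.9907634 − 6.0200225) / 3 = 5.9810104
R_{3,2} = 5.9810104 + (5.9810104 − 5.9811999)/15 = 5.9809978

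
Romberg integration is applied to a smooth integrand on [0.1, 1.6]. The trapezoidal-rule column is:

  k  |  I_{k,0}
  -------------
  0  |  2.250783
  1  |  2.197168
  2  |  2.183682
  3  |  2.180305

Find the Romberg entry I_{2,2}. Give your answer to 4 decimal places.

2.1792

I_{1,1} = 2.197168 + (2.197168 − 2.250783)/3 = 2.179296
I_{2,1} = 2.183682 + (2.183682 − 2.197168)/3 = 2.179187
I_{2,2} = 2.179187 + (2.179187 − 2.179296)/15 = 2.179180
(Column j=1 coincides with Simpson's rule on the same nodes.)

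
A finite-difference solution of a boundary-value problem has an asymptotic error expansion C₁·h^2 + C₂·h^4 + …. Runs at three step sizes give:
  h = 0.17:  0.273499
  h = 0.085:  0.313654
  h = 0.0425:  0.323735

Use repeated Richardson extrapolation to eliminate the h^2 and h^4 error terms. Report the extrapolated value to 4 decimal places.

First eliminate the h^2 term (factor 2^2 = 4):
  B₁ = (4·0.313654 − 0.273499)/3 = 0.327039
  B₂ = (4·0.323735 − 0.313654)/3 = 0.327095
Then eliminate the h^4 term (factor 2^4 = 16):
  (16·0.327095 − 0.327039)/15 = 0.327099

0.3271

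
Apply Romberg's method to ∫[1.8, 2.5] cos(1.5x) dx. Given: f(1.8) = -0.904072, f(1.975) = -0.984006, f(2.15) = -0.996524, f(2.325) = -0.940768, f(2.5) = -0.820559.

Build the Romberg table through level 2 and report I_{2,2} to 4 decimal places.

-0.6660

I_{0,0} (trapezoid, 1 panel, h=0.7000): -0.603621
I_{1,0} (trapezoid, 2 panels, h=0.3500): -0.650594
I_{2,0} (trapezoid, 4 panels, h=0.1750): -0.662132
I_{1,1} = -0.650594 + (-0.650594 − (-0.603621))/3 = -0.666252
I_{2,1} = -0.662132 + (-0.662132 − (-0.650594))/3 = -0.665978
I_{2,2} = -0.665978 + (-0.665978 − (-0.666252))/15 = -0.665960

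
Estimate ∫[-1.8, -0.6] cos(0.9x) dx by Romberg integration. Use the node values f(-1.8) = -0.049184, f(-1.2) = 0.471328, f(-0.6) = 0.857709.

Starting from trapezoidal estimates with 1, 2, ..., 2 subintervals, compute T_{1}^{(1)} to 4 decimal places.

T_{0}^{(0)} (trapezoid, 1 panel, h=1.2000): 0.485115
T_{1}^{(0)} (trapezoid, 2 panels, h=0.6000): 0.525354
T_{1}^{(1)} = 0.525354 + (0.525354 − 0.485115)/3 = 0.538767

0.5388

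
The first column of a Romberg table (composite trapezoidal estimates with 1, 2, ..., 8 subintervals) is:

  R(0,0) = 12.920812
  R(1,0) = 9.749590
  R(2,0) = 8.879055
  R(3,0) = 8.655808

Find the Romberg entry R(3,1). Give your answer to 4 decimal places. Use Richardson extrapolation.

8.5814

Richardson extrapolation on the trapezoidal column (denominator 4−1=3):
R(3,1) = (4·8.655808 − 8.879055) / 3 = 8.581392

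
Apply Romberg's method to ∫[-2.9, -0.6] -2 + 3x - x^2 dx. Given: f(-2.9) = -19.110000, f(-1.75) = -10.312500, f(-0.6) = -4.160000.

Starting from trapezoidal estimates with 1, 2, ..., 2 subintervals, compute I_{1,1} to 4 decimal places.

-24.7327

I_{0,0} (trapezoid, 1 panel, h=2.3000): -26.760500
I_{1,0} (trapezoid, 2 panels, h=1.1500): -25.239625
I_{1,1} = -25.239625 + (-25.239625 − (-26.760500))/3 = -24.732667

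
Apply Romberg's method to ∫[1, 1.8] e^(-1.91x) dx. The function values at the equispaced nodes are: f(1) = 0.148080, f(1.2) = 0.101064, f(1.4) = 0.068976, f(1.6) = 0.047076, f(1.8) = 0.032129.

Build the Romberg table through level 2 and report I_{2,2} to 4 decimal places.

I_{0,0} (trapezoid, 1 panel, h=0.8000): 0.072084
I_{1,0} (trapezoid, 2 panels, h=0.4000): 0.063632
I_{2,0} (trapezoid, 4 panels, h=0.2000): 0.061444
I_{1,1} = 0.063632 + (0.063632 − 0.072084)/3 = 0.060815
I_{2,1} = 0.061444 + (0.061444 − 0.063632)/3 = 0.060715
I_{2,2} = 0.060715 + (0.060715 − 0.060815)/15 = 0.060708

0.0607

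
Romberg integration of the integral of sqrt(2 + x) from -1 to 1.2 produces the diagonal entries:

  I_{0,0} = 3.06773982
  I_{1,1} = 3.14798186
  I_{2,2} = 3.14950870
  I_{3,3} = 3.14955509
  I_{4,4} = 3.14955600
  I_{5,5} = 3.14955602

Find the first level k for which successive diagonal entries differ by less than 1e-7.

|I_{1,1} − I_{0,0}| = 0.08024204 ≥ 1e-7
|I_{2,2} − I_{1,1}| = 0.00152684 ≥ 1e-7
|I_{3,3} − I_{2,2}| = 0.00004639 ≥ 1e-7
|I_{4,4} − I_{3,3}| = 0.00000091 ≥ 1e-7
|I_{5,5} − I_{4,4}| = 0.00000002 < 1e-7

k = 5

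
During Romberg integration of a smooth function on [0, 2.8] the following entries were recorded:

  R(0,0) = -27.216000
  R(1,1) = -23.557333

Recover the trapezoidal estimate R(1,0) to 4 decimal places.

From R(1,1) = (4·R(1,0) − R(0,0))/3, solve for R(1,0):
4·R(1,0) = 3·(-23.557333) + (-27.216000) = -97.887999
R(1,0) = -24.472000

-24.4720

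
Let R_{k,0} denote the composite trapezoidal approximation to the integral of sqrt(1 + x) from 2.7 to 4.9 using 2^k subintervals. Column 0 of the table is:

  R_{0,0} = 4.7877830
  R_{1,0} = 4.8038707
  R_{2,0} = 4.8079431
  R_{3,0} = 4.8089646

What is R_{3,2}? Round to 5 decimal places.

4.80931

Richardson extrapolation on the trapezoidal column (denominator 4−1=3):
R_{2,1} = 4.8079431 + (4.8079431 − 4.8038707)/3 = 4.8093006
R_{3,1} = (4·4.8089646 − 4.8079431) / 3 = 4.8093051
R_{3,2} = (16·4.8093051 − 4.8093006) / 15 = 4.8093054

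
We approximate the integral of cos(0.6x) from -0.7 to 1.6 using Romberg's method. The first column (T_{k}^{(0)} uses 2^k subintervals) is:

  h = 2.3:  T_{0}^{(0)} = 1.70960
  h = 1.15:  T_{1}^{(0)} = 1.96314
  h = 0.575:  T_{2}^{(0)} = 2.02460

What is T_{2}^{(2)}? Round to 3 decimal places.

2.045

Richardson extrapolation on the trapezoidal column (denominator 4−1=3):
T_{1}^{(1)} = (4·1.96314 − 1.70960) / 3 = 2.04765
T_{2}^{(1)} = 2.02460 + (2.02460 − 1.96314)/3 = 2.04509
T_{2}^{(2)} = 2.04509 + (2.04509 − 2.04765)/15 = 2.04492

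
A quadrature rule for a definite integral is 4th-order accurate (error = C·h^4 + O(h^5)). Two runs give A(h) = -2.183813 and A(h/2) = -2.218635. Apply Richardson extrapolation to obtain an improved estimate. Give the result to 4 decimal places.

The leading error scales as h^4; refining by a factor of 2 reduces it by 2^4 = 16.
Extrapolated value = (16·A(h/2) − A(h)) / (16 − 1)
= (16·(-2.218635) − (-2.183813)) / 15
= -33.314347 / 15 = -2.220956

-2.2210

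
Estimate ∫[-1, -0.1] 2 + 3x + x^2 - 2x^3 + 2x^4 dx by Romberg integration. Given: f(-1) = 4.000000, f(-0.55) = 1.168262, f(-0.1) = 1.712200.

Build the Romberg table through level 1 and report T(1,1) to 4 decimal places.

T(0,0) (trapezoid, 1 panel, h=0.9000): 2.570490
T(1,0) (trapezoid, 2 panels, h=0.4500): 1.810963
T(1,1) = 1.810963 + (1.810963 − 2.570490)/3 = 1.557787

1.5578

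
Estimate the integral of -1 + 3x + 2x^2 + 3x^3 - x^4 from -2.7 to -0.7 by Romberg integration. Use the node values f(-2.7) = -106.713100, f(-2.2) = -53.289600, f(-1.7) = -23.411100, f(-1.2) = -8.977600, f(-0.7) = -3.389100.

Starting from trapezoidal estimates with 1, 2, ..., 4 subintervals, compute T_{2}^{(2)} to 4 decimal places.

T_{0}^{(0)} (trapezoid, 1 panel, h=2.0000): -110.102200
T_{1}^{(0)} (trapezoid, 2 panels, h=1.0000): -78.462200
T_{2}^{(0)} (trapezoid, 4 panels, h=0.5000): -70.364700
T_{1}^{(1)} = -78.462200 + (-78.462200 − (-110.102200))/3 = -67.915533
T_{2}^{(1)} = -70.364700 + (-70.364700 − (-78.462200))/3 = -67.665533
T_{2}^{(2)} = -67.665533 + (-67.665533 − (-67.915533))/15 = -67.648866

-67.6489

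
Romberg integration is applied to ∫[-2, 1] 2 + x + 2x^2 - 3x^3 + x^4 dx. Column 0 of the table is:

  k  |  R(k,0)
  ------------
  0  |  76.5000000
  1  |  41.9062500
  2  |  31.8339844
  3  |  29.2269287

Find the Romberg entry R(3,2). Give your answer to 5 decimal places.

28.35000

R(2,1) = 31.8339844 + (31.8339844 − 41.9062500)/3 = 28.4765625
R(3,1) = 29.2269287 + (29.2269287 − 31.8339844)/3 = 28.3579101
R(3,2) = 28.3579101 + (28.3579101 − 28.4765625)/15 = 28.3499999
(Column j=1 coincides with Simpson's rule on the same nodes.)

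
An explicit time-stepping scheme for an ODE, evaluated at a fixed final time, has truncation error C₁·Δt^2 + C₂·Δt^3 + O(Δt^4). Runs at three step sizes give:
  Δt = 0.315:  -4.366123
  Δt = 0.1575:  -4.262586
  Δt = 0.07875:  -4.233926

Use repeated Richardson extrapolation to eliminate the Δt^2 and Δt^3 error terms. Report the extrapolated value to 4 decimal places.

-4.2238

First eliminate the Δt^2 term (factor 2^2 = 4):
  B₁ = (4·(-4.262586) − (-4.366123))/3 = -4.228074
  B₂ = (4·(-4.233926) − (-4.262586))/3 = -4.224373
Then eliminate the Δt^3 term (factor 2^3 = 8):
  (8·(-4.224373) − (-4.228074))/7 = -4.223844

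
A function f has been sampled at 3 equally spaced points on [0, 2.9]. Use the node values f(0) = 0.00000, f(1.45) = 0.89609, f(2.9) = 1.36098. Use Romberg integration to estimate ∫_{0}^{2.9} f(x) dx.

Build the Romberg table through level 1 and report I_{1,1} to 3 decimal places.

I_{0,0} (trapezoid, 1 panel, h=2.9000): 1.97342
I_{1,0} (trapezoid, 2 panels, h=1.4500): 2.28604
I_{1,1} = 2.28604 + (2.28604 − 1.97342)/3 = 2.39025

2.390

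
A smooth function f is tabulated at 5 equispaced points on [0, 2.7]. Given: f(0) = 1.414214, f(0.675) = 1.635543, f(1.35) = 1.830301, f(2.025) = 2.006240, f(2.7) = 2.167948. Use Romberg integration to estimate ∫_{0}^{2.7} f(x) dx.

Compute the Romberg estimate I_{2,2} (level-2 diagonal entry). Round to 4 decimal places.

4.9073

I_{0,0} (trapezoid, 1 panel, h=2.7000): 4.835919
I_{1,0} (trapezoid, 2 panels, h=1.3500): 4.888866
I_{2,0} (trapezoid, 4 panels, h=0.6750): 4.902636
I_{1,1} = 4.888866 + (4.888866 − 4.835919)/3 = 4.906515
I_{2,1} = 4.902636 + (4.902636 − 4.888866)/3 = 4.907226
I_{2,2} = 4.907226 + (4.907226 − 4.906515)/15 = 4.907273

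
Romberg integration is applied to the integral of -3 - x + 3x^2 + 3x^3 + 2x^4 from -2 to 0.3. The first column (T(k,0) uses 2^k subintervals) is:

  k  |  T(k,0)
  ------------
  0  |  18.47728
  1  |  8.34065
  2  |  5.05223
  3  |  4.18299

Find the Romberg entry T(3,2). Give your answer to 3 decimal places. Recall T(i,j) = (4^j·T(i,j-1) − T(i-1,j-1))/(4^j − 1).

3.889

T(2,1) = 5.05223 + (5.05223 − 8.34065)/3 = 3.95609
T(3,1) = 4.18299 + (4.18299 − 5.05223)/3 = 3.89324
T(3,2) = (16·3.89324 − 3.95609) / 15 = 3.88905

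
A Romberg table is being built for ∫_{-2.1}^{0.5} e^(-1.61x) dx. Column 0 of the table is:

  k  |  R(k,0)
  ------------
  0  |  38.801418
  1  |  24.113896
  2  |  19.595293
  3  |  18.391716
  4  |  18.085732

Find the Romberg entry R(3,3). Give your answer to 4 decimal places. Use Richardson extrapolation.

R(1,1) = 24.113896 + (24.113896 − 38.801418)/3 = 19.218055
R(2,1) = (4·19.595293 − 24.113896) / 3 = 18.089092
R(3,1) = (4·18.391716 − 19.595293) / 3 = 17.990524
R(2,2) = (16·18.089092 − 19.218055) / 15 = 18.013828
R(3,2) = 17.990524 + (17.990524 − 18.089092)/15 = 17.983953
R(3,3) = (64·17.983953 − 18.013828) / 63 = 17.983479

17.9835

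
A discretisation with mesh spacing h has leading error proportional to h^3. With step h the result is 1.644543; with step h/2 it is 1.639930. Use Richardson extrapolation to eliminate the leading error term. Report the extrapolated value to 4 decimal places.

The leading error scales as h^3; refining by a factor of 2 reduces it by 2^3 = 8.
Extrapolated value = (8·A(h/2) − A(h)) / (8 − 1)
= (8·1.639930 − 1.644543) / 7
= 11.474897 / 7 = 1.639271

1.6393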